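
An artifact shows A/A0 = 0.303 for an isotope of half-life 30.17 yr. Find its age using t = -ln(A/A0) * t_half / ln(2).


lambda = ln(2) / t_half = ln(2) / 30.17 = 0.02297472 /yr
t = -ln(A/A0) / lambda
t = -ln(0.303) / 0.02297472
t = 51.971 yr

51.971


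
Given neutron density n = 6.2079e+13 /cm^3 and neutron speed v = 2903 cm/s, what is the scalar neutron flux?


phi = n * v
phi = 6.2079e+13 * 2903
phi = 1.8022e+17 /cm^2/s

1.8022e+17


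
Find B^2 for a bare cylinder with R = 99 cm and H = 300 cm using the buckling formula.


B^2 = (2.405/R)^2 + (pi/H)^2
B^2 = (2.405/99)^2 + (pi/300)^2
B^2 = 6.9981e-04 /cm^2

6.9981e-04


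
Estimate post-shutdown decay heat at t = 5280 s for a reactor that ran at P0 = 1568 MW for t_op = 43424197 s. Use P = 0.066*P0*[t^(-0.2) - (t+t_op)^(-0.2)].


P/P0 = 0.066 * [t^(-0.2) - (t + t_op)^(-0.2)]
P/P0 = 0.066 * [5280^(-0.2) - (5280 + 43424197)^(-0.2)]
P/P0 = 0.066 * [0.1800832 - 0.02967858] = 0.009926705
P = 1568 * 0.009926705 = 15.565 MW

15.565


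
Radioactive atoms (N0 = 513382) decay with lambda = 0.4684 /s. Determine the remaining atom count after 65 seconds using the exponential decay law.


N = N0 * exp(-lambda * t)
N = 513382 * exp(-0.4684 * 65)
N = 3.0755e-08

3.0755e-08


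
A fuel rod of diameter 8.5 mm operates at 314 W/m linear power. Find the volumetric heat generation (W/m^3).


r = D / 2 / 1000 = 8.5 / 2 / 1000 = 0.00425 m
q''' = q' / (pi * r^2)
q''' = 314 / (pi * 0.00425^2)
q''' = 5.5335e+06 W/m^3

5.5335e+06


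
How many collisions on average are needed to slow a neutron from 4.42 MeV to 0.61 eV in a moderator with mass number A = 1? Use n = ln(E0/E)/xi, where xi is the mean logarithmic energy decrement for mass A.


xi = 1 + (A-1)^2/(2A)*ln((A-1)/(A+1)) = 1 (for A = 1)
n = ln(E0/E) / xi
n = ln(4.42e6 / 0.61) / 1
n = ln(7.245902e+06) / 1 = 15.796

15.796


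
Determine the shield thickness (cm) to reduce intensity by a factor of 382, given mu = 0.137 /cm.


x = ln(factor) / mu
x = ln(382) / 0.137
x = 43.397 cm

43.397


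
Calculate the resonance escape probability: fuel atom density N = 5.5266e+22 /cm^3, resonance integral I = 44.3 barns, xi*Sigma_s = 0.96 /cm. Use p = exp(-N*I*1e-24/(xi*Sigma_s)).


p = exp(-N * I * 1e-24 / (xi*Sigma_s))
p = exp(-5.5266e+22 * 44.3 * 1e-24 / 0.96)
p = 0.078059

0.078059


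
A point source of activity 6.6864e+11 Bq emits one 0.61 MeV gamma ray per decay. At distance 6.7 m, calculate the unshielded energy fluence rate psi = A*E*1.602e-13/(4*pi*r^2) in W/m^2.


psi = A * E * 1.602e-13 / (4*pi*r^2)
psi = 6.6864e+11 * 0.61 * 1.602e-13 / (4*pi*6.7^2)
psi = 1.1583e-04 W/m^2

1.1583e-04


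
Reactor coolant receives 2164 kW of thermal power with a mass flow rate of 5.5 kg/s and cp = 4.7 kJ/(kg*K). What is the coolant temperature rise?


dT = Q / (m_dot * cp)
dT = 2164 / (5.5 * 4.7)
dT = 83.714 C

83.714


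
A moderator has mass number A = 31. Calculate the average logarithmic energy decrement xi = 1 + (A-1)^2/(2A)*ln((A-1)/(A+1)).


xi = 1 + (A-1)^2/(2A) * ln((A-1)/(A+1))
xi = 1 + (31-1)^2/(2*31) * ln((31-1)/(31 +1))
xi = 0.063150

0.063150


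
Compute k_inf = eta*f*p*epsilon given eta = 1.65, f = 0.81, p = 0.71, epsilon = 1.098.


k_inf = eta * f * p * epsilon
k_inf = 1.65 * 0.81 * 0.71 * 1.098
k_inf = 1.0419

1.0419


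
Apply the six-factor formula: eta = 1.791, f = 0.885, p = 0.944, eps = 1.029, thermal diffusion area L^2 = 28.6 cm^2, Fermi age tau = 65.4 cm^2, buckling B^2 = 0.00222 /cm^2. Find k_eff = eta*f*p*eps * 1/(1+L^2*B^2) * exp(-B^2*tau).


k_inf = eta*f*p*eps = 1.791*0.885*0.944*1.029 = 1.539665
P_TNL = 1/(1 + L^2*B^2) = 1/(1 + 28.6*0.00222) = 0.9402986
P_FNL = exp(-B^2*tau) = exp(-0.00222*65.4) = 0.8648597
k_eff = k_inf * P_TNL * P_FNL = 1.539665 * 0.9402986 * 0.8648597
k_eff = 1.2521

1.2521


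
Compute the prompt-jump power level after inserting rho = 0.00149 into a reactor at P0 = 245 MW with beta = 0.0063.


P1/P0 = beta / (beta - rho)
P1/P0 = 0.0063 / (0.0063 - 0.00149) = 1.309771
P1 = 245 * 1.309771 = 320.89 MW

320.89


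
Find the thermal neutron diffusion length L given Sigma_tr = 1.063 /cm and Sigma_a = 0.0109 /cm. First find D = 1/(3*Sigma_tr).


D = 1 / (3 * Sigma_tr) = 1 / (3 * 1.063) = 0.3135779 cm
L = sqrt(D / Sigma_a)
L = sqrt(0.3135779 / 0.0109)
L = 5.3636 cm

5.3636


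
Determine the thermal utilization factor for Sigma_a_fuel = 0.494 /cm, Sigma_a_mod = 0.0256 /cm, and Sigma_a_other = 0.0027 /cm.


f = Sigma_a_fuel / (Sigma_a_fuel + Sigma_a_mod + Sigma_a_other)
f = 0.494 / (0.494 + 0.0256 + 0.0027)
f = 0.94582

0.94582


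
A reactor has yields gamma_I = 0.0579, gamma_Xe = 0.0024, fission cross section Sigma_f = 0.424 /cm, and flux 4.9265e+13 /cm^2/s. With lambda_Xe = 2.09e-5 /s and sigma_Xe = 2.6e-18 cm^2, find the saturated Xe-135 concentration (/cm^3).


Xe_eq = (gamma_I + gamma_Xe) * Sigma_f * phi / (lambda_Xe + sigma_Xe * phi)
Numerator = (0.0579 + 0.0024) * 0.424 * 4.9265e+13 = 1.259568e+12
Denominator = 2.09e-5 + 2.6e-18 * 4.9265e+13 = 1.489890e-04
Xe_eq = 1.259568e+12 / 1.489890e-04 = 8.4541e+15 /cm^3

8.4541e+15


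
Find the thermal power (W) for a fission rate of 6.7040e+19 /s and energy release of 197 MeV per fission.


P = fission_rate * E_MeV * 1.602e-13
P = 6.7040e+19 * 197 * 1.602e-13
P = 2.1157e+09 W

2.1157e+09


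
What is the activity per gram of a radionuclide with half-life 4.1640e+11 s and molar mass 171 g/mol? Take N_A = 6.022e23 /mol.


lambda = ln(2) / t_half = ln(2) / 4.1640e+11 = 1.664619e-12 /s
SA = lambda * N_A / M
SA = 1.664619e-12 * 6.022e23 / 171
SA = 5.8622e+09 Bq/g

5.8622e+09


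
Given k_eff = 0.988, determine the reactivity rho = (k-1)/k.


rho = (k_eff - 1) / k_eff
rho = (0.988 - 1) / 0.988
rho = -0.012146

-0.012146


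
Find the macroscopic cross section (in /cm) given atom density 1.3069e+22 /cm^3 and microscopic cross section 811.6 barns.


Sigma = N * sigma_barns * 1e-24
Sigma = 1.3069e+22 * 811.6 * 1e-24
Sigma = 10.607 /cm

10.607


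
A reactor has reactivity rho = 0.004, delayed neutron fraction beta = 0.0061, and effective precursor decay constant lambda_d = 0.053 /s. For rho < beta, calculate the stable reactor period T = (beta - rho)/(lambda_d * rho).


T = (beta - rho) / (lambda_d * rho)
T = (0.0061 - 0.004) / (0.053 * 0.004)
T = 9.9057 s

9.9057


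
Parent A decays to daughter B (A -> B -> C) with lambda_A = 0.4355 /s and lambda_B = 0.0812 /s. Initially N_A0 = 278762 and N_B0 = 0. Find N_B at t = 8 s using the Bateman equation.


N_B(t) = lambda_A * N_A0 / (lambda_B - lambda_A) * [exp(-lambda_A*t) - exp(-lambda_B*t)]
exp(-0.4355*8) = 0.03068443; exp(-0.0812*8) = 0.5222546
N_B = 0.4355 * 278762 / (0.0812 - 0.4355) * (0.03068443 - 0.5222546)
N_B = 168436

168436


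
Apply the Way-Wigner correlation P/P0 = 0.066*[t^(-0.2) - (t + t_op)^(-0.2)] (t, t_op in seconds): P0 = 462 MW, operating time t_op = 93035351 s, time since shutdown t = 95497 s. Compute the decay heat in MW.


P/P0 = 0.066 * [t^(-0.2) - (t + t_op)^(-0.2)]
P/P0 = 0.066 * [95497^(-0.2) - (95497 + 93035351)^(-0.2)]
P/P0 = 0.066 * [0.1009258 - 0.02547894] = 0.004979493
P = 462 * 0.004979493 = 2.3005 MW

2.3005


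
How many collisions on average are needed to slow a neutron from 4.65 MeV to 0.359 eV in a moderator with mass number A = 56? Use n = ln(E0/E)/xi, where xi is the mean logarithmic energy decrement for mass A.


xi = 1 + (A-1)^2/(2A)*ln((A-1)/(A+1)) = 0.03529286 (for A = 56)
n = ln(E0/E) / xi
n = ln(4.65e6 / 0.359) / 0.03529286
n = ln(1.295265e+07) / 0.03529286 = 464.03

464.03


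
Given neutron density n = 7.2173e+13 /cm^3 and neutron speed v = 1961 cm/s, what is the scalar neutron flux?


phi = n * v
phi = 7.2173e+13 * 1961
phi = 1.4153e+17 /cm^2/s

1.4153e+17


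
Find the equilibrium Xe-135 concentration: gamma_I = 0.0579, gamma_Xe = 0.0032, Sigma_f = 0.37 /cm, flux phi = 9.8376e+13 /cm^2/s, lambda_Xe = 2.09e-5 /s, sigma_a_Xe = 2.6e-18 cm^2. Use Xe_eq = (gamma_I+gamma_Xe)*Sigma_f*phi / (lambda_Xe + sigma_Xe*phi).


Xe_eq = (gamma_I + gamma_Xe) * Sigma_f * phi / (lambda_Xe + sigma_Xe * phi)
Numerator = (0.0579 + 0.0032) * 0.37 * 9.8376e+13 = 2.223986e+12
Denominator = 2.09e-5 + 2.6e-18 * 9.8376e+13 = 2.766776e-04
Xe_eq = 2.223986e+12 / 2.766776e-04 = 8.0382e+15 /cm^3

8.0382e+15


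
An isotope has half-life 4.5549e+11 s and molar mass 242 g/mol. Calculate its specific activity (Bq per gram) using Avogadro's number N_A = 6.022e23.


lambda = ln(2) / t_half = ln(2) / 4.5549e+11 = 1.521762e-12 /s
SA = lambda * N_A / M
SA = 1.521762e-12 * 6.022e23 / 242
SA = 3.7868e+09 Bq/g

3.7868e+09


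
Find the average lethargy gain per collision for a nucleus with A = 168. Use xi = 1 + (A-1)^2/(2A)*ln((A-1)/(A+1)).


xi = 1 + (A-1)^2/(2A) * ln((A-1)/(A+1))
xi = 1 + (168-1)^2/(2*168) * ln((168-1)/(168 +1))
xi = 0.011858

0.011858


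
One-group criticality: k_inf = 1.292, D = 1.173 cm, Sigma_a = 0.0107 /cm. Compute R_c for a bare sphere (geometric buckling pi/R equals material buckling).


L^2 = D / Sigma_a = 1.173 / 0.0107 = 109.6262 cm^2
B_m^2 = (k_inf - 1) / L^2 = (1.292 - 1) / 109.6262 = 0.002663597 /cm^2
For a bare sphere: B_g = pi/R, so R_c = pi / sqrt(B_m^2)
R_c = pi / sqrt(0.002663597) = 60.872 cm

60.872


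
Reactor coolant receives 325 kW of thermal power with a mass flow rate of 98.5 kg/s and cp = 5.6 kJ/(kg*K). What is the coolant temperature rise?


dT = Q / (m_dot * cp)
dT = 325 / (98.5 * 5.6)
dT = 0.58920 C

0.58920


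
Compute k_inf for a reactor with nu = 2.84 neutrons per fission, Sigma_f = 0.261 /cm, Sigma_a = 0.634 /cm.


k_inf = nu * Sigma_f / Sigma_a
k_inf = 2.84 * 0.261 / 0.634
k_inf = 1.1691

1.1691


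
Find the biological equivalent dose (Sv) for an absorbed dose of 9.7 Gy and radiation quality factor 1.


H = D * Q
H = 9.7 * 1
H = 9.7000 Sv

9.7000


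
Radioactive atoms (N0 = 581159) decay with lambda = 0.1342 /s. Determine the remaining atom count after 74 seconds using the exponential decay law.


N = N0 * exp(-lambda * t)
N = 581159 * exp(-0.1342 * 74)
N = 28.275

28.275


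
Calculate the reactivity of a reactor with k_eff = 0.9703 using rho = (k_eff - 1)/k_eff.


rho = (k_eff - 1) / k_eff
rho = (0.9703 - 1) / 0.9703
rho = -0.030609

-0.030609


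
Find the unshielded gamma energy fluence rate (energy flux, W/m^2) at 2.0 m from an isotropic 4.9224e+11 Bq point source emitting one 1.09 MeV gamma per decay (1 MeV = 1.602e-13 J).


psi = A * E * 1.602e-13 / (4*pi*r^2)
psi = 4.9224e+11 * 1.09 * 1.602e-13 / (4*pi*2.0^2)
psi = 0.0017100 W/m^2

0.0017100


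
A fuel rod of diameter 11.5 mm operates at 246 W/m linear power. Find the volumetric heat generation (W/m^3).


r = D / 2 / 1000 = 11.5 / 2 / 1000 = 0.00575 m
q''' = q' / (pi * r^2)
q''' = 246 / (pi * 0.00575^2)
q''' = 2.3684e+06 W/m^3

2.3684e+06


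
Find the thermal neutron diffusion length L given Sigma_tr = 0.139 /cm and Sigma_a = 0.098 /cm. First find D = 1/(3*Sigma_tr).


D = 1 / (3 * Sigma_tr) = 1 / (3 * 0.139) = 2.398082 cm
L = sqrt(D / Sigma_a)
L = sqrt(2.398082 / 0.098)
L = 4.9467 cm

4.9467


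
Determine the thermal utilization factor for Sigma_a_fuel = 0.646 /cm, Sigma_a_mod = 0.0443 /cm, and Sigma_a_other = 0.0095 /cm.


f = Sigma_a_fuel / (Sigma_a_fuel + Sigma_a_mod + Sigma_a_other)
f = 0.646 / (0.646 + 0.0443 + 0.0095)
f = 0.92312

0.92312


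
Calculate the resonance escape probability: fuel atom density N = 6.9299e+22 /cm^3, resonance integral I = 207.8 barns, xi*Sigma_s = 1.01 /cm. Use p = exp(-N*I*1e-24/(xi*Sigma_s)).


p = exp(-N * I * 1e-24 / (xi*Sigma_s))
p = exp(-6.9299e+22 * 207.8 * 1e-24 / 1.01)
p = 6.4259e-07

6.4259e-07


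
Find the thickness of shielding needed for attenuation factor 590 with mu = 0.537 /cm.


x = ln(factor) / mu
x = ln(590) / 0.537
x = 11.881 cm

11.881


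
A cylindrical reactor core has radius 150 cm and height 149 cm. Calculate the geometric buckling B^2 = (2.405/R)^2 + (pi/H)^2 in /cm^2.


B^2 = (2.405/R)^2 + (pi/H)^2
B^2 = (2.405/150)^2 + (pi/149)^2
B^2 = 7.0162e-04 /cm^2

7.0162e-04


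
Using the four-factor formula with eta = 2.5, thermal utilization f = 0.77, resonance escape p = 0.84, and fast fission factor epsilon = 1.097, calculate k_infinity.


k_inf = eta * f * p * epsilon
k_inf = 2.5 * 0.77 * 0.84 * 1.097
k_inf = 1.7738

1.7738


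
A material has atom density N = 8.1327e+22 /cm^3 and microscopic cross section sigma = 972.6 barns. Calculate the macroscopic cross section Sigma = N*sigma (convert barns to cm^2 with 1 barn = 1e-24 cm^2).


Sigma = N * sigma_barns * 1e-24
Sigma = 8.1327e+22 * 972.6 * 1e-24
Sigma = 79.099 /cm

79.099


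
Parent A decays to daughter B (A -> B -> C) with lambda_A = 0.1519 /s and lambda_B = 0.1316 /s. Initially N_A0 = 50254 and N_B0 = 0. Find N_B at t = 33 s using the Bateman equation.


N_B(t) = lambda_A * N_A0 / (lambda_B - lambda_A) * [exp(-lambda_A*t) - exp(-lambda_B*t)]
exp(-0.1519*33) = 0.006652916; exp(-0.1316*33) = 0.01300008
N_B = 0.1519 * 50254 / (0.1316 - 0.1519) * (0.006652916 - 0.01300008)
N_B = 2386.8

2386.8


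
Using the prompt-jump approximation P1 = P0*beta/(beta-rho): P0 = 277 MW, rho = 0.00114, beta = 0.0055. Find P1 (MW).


P1/P0 = beta / (beta - rho)
P1/P0 = 0.0055 / (0.0055 - 0.00114) = 1.261468
P1 = 277 * 1.261468 = 349.43 MW

349.43


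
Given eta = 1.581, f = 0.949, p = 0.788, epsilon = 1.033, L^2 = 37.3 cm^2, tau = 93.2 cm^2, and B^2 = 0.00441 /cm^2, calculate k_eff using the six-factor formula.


k_inf = eta*f*p*eps = 1.581*0.949*0.788*1.033 = 1.221306
P_TNL = 1/(1 + L^2*B^2) = 1/(1 + 37.3*0.00441) = 0.8587428
P_FNL = exp(-B^2*tau) = exp(-0.00441*93.2) = 0.6629790
k_eff = k_inf * P_TNL * P_FNL = 1.221306 * 0.8587428 * 0.6629790
k_eff = 0.69532

0.69532


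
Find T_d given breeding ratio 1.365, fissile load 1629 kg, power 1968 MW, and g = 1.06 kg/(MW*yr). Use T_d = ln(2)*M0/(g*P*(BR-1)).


Breeding gain G = BR - 1 = 1.365 - 1 = 0.365
Fissile production rate = g * P * G = 1.06 * 1968 * 0.365 = 761.4192 kg/yr
T_d = ln(2) * M0 / (g * P * G)
T_d = ln(2) * 1629 / 761.4192 = 1.4829 yr

1.4829


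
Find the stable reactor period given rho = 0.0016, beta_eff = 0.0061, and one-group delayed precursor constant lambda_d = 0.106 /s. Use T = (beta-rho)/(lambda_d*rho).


T = (beta - rho) / (lambda_d * rho)
T = (0.0061 - 0.0016) / (0.106 * 0.0016)
T = 26.533 s

26.533


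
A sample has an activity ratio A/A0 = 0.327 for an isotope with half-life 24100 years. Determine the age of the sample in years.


lambda = ln(2) / t_half = ln(2) / 24100 = 2.876129e-05 /yr
t = -ln(A/A0) / lambda
t = -ln(0.327) / 2.876129e-05
t = 38865 yr

38865


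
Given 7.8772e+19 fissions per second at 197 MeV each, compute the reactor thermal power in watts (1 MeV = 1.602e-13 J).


P = fission_rate * E_MeV * 1.602e-13
P = 7.8772e+19 * 197 * 1.602e-13
P = 2.4860e+09 W

2.4860e+09


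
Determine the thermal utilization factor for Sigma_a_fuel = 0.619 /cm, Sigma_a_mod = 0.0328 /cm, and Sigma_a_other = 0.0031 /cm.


f = Sigma_a_fuel / (Sigma_a_fuel + Sigma_a_mod + Sigma_a_other)
f = 0.619 / (0.619 + 0.0328 + 0.0031)
f = 0.94518

0.94518


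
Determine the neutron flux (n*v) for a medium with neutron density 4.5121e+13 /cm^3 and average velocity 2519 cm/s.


phi = n * v
phi = 4.5121e+13 * 2519
phi = 1.1366e+17 /cm^2/s

1.1366e+17


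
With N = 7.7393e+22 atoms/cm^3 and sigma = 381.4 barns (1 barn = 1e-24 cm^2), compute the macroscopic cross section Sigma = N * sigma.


Sigma = N * sigma_barns * 1e-24
Sigma = 7.7393e+22 * 381.4 * 1e-24
Sigma = 29.518 /cm

29.518


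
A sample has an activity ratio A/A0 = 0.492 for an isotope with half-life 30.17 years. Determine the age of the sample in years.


lambda = ln(2) / t_half = ln(2) / 30.17 = 0.02297472 /yr
t = -ln(A/A0) / lambda
t = -ln(0.492) / 0.02297472
t = 30.872 yr

30.872


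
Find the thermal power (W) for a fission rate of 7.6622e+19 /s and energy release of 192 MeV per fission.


P = fission_rate * E_MeV * 1.602e-13
P = 7.6622e+19 * 192 * 1.602e-13
P = 2.3568e+09 W

2.3568e+09


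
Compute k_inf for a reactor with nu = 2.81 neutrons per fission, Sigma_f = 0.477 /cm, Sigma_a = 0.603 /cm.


k_inf = nu * Sigma_f / Sigma_a
k_inf = 2.81 * 0.477 / 0.603
k_inf = 2.2228

2.2228


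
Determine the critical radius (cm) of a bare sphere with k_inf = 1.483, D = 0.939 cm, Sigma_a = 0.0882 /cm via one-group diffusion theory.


L^2 = D / Sigma_a = 0.939 / 0.0882 = 10.64626 cm^2
B_m^2 = (k_inf - 1) / L^2 = (1.483 - 1) / 10.64626 = 0.04536804 /cm^2
For a bare sphere: B_g = pi/R, so R_c = pi / sqrt(B_m^2)
R_c = pi / sqrt(0.04536804) = 14.749 cm

14.749


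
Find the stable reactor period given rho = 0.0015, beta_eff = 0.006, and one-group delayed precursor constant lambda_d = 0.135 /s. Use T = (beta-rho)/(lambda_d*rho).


T = (beta - rho) / (lambda_d * rho)
T = (0.006 - 0.0015) / (0.135 * 0.0015)
T = 22.222 s

22.222


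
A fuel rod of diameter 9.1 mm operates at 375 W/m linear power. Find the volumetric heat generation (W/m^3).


r = D / 2 / 1000 = 9.1 / 2 / 1000 = 0.00455 m
q''' = q' / (pi * r^2)
q''' = 375 / (pi * 0.00455^2)
q''' = 5.7658e+06 W/m^3

5.7658e+06


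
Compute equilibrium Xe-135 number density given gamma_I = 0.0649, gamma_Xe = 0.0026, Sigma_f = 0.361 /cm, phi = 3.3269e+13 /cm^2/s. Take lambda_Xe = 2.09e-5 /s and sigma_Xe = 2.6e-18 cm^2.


Xe_eq = (gamma_I + gamma_Xe) * Sigma_f * phi / (lambda_Xe + sigma_Xe * phi)
Numerator = (0.0649 + 0.0026) * 0.361 * 3.3269e+13 = 8.106824e+11
Denominator = 2.09e-5 + 2.6e-18 * 3.3269e+13 = 1.073994e-04
Xe_eq = 8.106824e+11 / 1.073994e-04 = 7.5483e+15 /cm^3

7.5483e+15


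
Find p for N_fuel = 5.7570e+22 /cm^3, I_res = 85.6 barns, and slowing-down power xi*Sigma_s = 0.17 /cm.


p = exp(-N * I * 1e-24 / (xi*Sigma_s))
p = exp(-5.7570e+22 * 85.6 * 1e-24 / 0.17)
p = 2.5739e-13

2.5739e-13


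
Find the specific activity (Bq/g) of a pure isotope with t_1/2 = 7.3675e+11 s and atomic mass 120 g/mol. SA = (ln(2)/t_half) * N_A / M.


lambda = ln(2) / t_half = ln(2) / 7.3675e+11 = 9.408173e-13 /s
SA = lambda * N_A / M
SA = 9.408173e-13 * 6.022e23 / 120
SA = 4.7213e+09 Bq/g

4.7213e+09


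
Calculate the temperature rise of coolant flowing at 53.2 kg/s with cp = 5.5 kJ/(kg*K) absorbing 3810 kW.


dT = Q / (m_dot * cp)
dT = 3810 / (53.2 * 5.5)
dT = 13.021 C

13.021


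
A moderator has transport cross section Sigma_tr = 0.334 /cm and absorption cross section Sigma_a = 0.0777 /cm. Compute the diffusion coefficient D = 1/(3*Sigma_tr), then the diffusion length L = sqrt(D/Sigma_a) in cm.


D = 1 / (3 * Sigma_tr) = 1 / (3 * 0.334) = 0.9980040 cm
L = sqrt(D / Sigma_a)
L = sqrt(0.9980040 / 0.0777)
L = 3.5839 cm

3.5839


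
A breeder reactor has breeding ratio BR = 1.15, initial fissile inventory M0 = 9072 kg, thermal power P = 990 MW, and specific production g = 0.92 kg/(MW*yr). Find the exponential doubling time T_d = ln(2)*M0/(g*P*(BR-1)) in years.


Breeding gain G = BR - 1 = 1.15 - 1 = 0.15
Fissile production rate = g * P * G = 0.92 * 990 * 0.15 = 136.62 kg/yr
T_d = ln(2) * M0 / (g * P * G)
T_d = ln(2) * 9072 / 136.62 = 46.027 yr

46.027


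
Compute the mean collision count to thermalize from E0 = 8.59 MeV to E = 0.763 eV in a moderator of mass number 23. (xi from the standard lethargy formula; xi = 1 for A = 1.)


xi = 1 + (A-1)^2/(2A)*ln((A-1)/(A+1)) = 0.08448899 (for A = 23)
n = ln(E0/E) / xi
n = ln(8.59e6 / 0.763) / 0.08448899
n = ln(1.125819e+07) / 0.08448899 = 192.17

192.17


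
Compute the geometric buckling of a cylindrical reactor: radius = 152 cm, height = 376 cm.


B^2 = (2.405/R)^2 + (pi/H)^2
B^2 = (2.405/152)^2 + (pi/376)^2
B^2 = 3.2016e-04 /cm^2

3.2016e-04


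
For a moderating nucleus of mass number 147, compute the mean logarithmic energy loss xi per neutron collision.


xi = 1 + (A-1)^2/(2A) * ln((A-1)/(A+1))
xi = 1 + (147-1)^2/(2*147) * ln((147-1)/(147 +1))
xi = 0.013544

0.013544


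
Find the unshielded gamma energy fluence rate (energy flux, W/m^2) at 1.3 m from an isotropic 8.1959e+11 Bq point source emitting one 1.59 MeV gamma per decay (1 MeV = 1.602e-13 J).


psi = A * E * 1.602e-13 / (4*pi*r^2)
psi = 8.1959e+11 * 1.59 * 1.602e-13 / (4*pi*1.3^2)
psi = 0.0098301 W/m^2

0.0098301


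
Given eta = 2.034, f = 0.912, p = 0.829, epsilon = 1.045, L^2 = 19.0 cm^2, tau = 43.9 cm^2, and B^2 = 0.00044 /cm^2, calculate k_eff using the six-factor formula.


k_inf = eta*f*p*eps = 2.034*0.912*0.829*1.045 = 1.607003
P_TNL = 1/(1 + L^2*B^2) = 1/(1 + 19.0*0.00044) = 0.9917093
P_FNL = exp(-B^2*tau) = exp(-0.00044*43.9) = 0.9808694
k_eff = k_inf * P_TNL * P_FNL = 1.607003 * 0.9917093 * 0.9808694
k_eff = 1.5632

1.5632


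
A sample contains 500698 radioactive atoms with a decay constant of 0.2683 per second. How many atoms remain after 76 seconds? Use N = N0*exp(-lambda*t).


N = N0 * exp(-lambda * t)
N = 500698 * exp(-0.2683 * 76)
N = 6.9817e-04

6.9817e-04


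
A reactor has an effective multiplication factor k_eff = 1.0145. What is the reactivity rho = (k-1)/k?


rho = (k_eff - 1) / k_eff
rho = (1.0145 - 1) / 1.0145
rho = 0.014293

0.014293


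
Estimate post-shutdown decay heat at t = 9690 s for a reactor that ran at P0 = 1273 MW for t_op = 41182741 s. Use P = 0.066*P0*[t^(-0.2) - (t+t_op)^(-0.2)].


P/P0 = 0.066 * [t^(-0.2) - (t + t_op)^(-0.2)]
P/P0 = 0.066 * [9690^(-0.2) - (9690 + 41182741)^(-0.2)]
P/P0 = 0.066 * [0.1594907 - 0.02999415] = 0.008546772
P = 1273 * 0.008546772 = 10.880 MW

10.880


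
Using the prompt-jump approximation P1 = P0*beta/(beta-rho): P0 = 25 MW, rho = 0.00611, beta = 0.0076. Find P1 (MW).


P1/P0 = beta / (beta - rho)
P1/P0 = 0.0076 / (0.0076 - 0.00611) = 5.100671
P1 = 25 * 5.100671 = 127.52 MW

127.52


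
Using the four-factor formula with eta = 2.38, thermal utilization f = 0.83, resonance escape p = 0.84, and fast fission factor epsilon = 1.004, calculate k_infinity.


k_inf = eta * f * p * epsilon
k_inf = 2.38 * 0.83 * 0.84 * 1.004
k_inf = 1.6660

1.6660


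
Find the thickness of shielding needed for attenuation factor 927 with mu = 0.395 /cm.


x = ln(factor) / mu
x = ln(927) / 0.395
x = 17.296 cm

17.296


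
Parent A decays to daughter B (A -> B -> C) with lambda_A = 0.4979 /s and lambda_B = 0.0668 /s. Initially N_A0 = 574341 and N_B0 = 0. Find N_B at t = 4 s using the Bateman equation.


N_B(t) = lambda_A * N_A0 / (lambda_B - lambda_A) * [exp(-lambda_A*t) - exp(-lambda_B*t)]
exp(-0.4979*4) = 0.1364769; exp(-0.0668*4) = 0.7655200
N_B = 0.4979 * 574341 / (0.0668 - 0.4979) * (0.1364769 - 0.7655200)
N_B = 417267

417267


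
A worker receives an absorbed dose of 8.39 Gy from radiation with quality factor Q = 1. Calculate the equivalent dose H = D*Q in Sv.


H = D * Q
H = 8.39 * 1
H = 8.3900 Sv

8.3900


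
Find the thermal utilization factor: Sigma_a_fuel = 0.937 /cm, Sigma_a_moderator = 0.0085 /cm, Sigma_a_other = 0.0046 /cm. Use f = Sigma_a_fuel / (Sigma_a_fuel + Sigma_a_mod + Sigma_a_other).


f = Sigma_a_fuel / (Sigma_a_fuel + Sigma_a_mod + Sigma_a_other)
f = 0.937 / (0.937 + 0.0085 + 0.0046)
f = 0.98621

0.98621


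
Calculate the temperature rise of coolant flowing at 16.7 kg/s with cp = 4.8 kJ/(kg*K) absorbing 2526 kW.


dT = Q / (m_dot * cp)
dT = 2526 / (16.7 * 4.8)
dT = 31.512 C

31.512


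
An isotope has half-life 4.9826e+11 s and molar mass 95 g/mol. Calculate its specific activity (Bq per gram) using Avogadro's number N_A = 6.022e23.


lambda = ln(2) / t_half = ln(2) / 4.9826e+11 = 1.391136e-12 /s
SA = lambda * N_A / M
SA = 1.391136e-12 * 6.022e23 / 95
SA = 8.8183e+09 Bq/g

8.8183e+09


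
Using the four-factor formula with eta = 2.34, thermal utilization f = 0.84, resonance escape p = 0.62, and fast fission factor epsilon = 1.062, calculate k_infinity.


k_inf = eta * f * p * epsilon
k_inf = 2.34 * 0.84 * 0.62 * 1.062
k_inf = 1.2942

1.2942


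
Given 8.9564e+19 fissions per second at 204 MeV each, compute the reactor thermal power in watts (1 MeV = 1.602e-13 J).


P = fission_rate * E_MeV * 1.602e-13
P = 8.9564e+19 * 204 * 1.602e-13
P = 2.9270e+09 W

2.9270e+09


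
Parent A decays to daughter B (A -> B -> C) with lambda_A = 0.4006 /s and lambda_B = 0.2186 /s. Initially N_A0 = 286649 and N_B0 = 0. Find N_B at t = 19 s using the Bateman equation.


N_B(t) = lambda_A * N_A0 / (lambda_B - lambda_A) * [exp(-lambda_A*t) - exp(-lambda_B*t)]
exp(-0.4006*19) = 4.947787e-04; exp(-0.2186*19) = 0.01571091
N_B = 0.4006 * 286649 / (0.2186 - 0.4006) * (4.947787e-04 - 0.01571091)
N_B = 9600.5

9600.5


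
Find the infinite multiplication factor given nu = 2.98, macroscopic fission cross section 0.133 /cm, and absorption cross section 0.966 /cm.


k_inf = nu * Sigma_f / Sigma_a
k_inf = 2.98 * 0.133 / 0.966
k_inf = 0.41029

0.41029


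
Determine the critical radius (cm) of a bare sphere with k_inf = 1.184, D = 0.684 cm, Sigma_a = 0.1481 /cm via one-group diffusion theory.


L^2 = D / Sigma_a = 0.684 / 0.1481 = 4.618501 cm^2
B_m^2 = (k_inf - 1) / L^2 = (1.184 - 1) / 4.618501 = 0.03983977 /cm^2
For a bare sphere: B_g = pi/R, so R_c = pi / sqrt(B_m^2)
R_c = pi / sqrt(0.03983977) = 15.740 cm

15.740


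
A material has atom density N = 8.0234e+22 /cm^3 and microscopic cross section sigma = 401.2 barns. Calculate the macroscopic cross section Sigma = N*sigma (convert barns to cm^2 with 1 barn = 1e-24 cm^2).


Sigma = N * sigma_barns * 1e-24
Sigma = 8.0234e+22 * 401.2 * 1e-24
Sigma = 32.190 /cm

32.190


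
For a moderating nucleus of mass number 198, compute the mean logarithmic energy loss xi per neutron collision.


xi = 1 + (A-1)^2/(2A) * ln((A-1)/(A+1))
xi = 1 + (198-1)^2/(2*198) * ln((198-1)/(198 +1))
xi = 0.010067

0.010067


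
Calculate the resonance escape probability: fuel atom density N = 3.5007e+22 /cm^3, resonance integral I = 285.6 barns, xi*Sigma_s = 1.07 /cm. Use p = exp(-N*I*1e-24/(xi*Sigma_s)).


p = exp(-N * I * 1e-24 / (xi*Sigma_s))
p = exp(-3.5007e+22 * 285.6 * 1e-24 / 1.07)
p = 8.7495e-05

8.7495e-05


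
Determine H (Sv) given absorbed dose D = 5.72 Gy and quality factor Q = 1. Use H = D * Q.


H = D * Q
H = 5.72 * 1
H = 5.7200 Sv

5.7200


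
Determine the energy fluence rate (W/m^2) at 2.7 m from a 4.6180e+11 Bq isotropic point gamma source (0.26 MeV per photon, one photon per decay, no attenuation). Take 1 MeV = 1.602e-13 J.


psi = A * E * 1.602e-13 / (4*pi*r^2)
psi = 4.6180e+11 * 0.26 * 1.602e-13 / (4*pi*2.7^2)
psi = 2.0997e-04 W/m^2

2.0997e-04


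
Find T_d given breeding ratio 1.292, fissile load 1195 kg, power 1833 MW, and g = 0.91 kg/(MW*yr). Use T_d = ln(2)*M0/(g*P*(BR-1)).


Breeding gain G = BR - 1 = 1.292 - 1 = 0.292
Fissile production rate = g * P * G = 0.91 * 1833 * 0.292 = 487.06476 kg/yr
T_d = ln(2) * M0 / (g * P * G)
T_d = ln(2) * 1195 / 487.06476 = 1.7006 yr

1.7006


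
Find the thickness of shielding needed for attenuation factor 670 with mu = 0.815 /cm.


x = ln(factor) / mu
x = ln(670) / 0.815
x = 7.9844 cm

7.9844


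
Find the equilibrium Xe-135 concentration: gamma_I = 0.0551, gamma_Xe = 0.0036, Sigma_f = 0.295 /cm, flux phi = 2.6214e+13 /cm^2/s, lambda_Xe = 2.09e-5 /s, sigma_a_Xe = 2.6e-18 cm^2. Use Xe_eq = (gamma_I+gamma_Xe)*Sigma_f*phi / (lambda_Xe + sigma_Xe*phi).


Xe_eq = (gamma_I + gamma_Xe) * Sigma_f * phi / (lambda_Xe + sigma_Xe * phi)
Numerator = (0.0551 + 0.0036) * 0.295 * 2.6214e+13 = 4.539347e+11
Denominator = 2.09e-5 + 2.6e-18 * 2.6214e+13 = 8.905640e-05
Xe_eq = 4.539347e+11 / 8.905640e-05 = 5.0972e+15 /cm^3

5.0972e+15


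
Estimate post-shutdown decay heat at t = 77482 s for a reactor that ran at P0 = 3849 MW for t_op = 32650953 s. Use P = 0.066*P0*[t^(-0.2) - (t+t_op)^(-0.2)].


P/P0 = 0.066 * [t^(-0.2) - (t + t_op)^(-0.2)]
P/P0 = 0.066 * [77482^(-0.2) - (77482 + 32650953)^(-0.2)]
P/P0 = 0.066 * [0.1052349 - 0.03140617] = 0.004872696
P = 3849 * 0.004872696 = 18.755 MW

18.755


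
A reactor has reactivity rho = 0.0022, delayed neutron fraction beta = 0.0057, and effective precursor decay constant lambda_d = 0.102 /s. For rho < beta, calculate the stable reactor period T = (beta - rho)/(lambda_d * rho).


T = (beta - rho) / (lambda_d * rho)
T = (0.0057 - 0.0022) / (0.102 * 0.0022)
T = 15.597 s

15.597


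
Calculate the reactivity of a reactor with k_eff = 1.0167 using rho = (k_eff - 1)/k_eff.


rho = (k_eff - 1) / k_eff
rho = (1.0167 - 1) / 1.0167
rho = 0.016426

0.016426


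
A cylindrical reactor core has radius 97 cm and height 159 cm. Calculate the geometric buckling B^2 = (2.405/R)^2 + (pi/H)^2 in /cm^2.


B^2 = (2.405/R)^2 + (pi/H)^2
B^2 = (2.405/97)^2 + (pi/159)^2
B^2 = 0.0010051 /cm^2

0.0010051


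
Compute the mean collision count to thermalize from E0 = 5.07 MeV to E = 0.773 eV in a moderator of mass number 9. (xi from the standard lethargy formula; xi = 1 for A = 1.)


xi = 1 + (A-1)^2/(2A)*ln((A-1)/(A+1)) = 0.2066007 (for A = 9)
n = ln(E0/E) / xi
n = ln(5.07e6 / 0.773) / 0.2066007
n = ln(6.558862e+06) / 0.2066007 = 75.974

75.974


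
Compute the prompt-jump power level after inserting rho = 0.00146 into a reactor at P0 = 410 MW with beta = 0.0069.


P1/P0 = beta / (beta - rho)
P1/P0 = 0.0069 / (0.0069 - 0.00146) = 1.268382
P1 = 410 * 1.268382 = 520.04 MW

520.04


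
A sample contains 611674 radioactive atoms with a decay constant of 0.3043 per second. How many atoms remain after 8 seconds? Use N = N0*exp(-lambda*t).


N = N0 * exp(-lambda * t)
N = 611674 * exp(-0.3043 * 8)
N = 53613

53613


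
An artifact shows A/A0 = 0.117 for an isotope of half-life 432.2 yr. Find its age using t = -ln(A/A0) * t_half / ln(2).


lambda = ln(2) / t_half = ln(2) / 432.2 = 0.001603765 /yr
t = -ln(A/A0) / lambda
t = -ln(0.117) / 0.001603765
t = 1337.8 yr

1337.8


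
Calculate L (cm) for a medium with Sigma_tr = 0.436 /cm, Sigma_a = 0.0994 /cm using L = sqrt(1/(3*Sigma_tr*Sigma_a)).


D = 1 / (3 * Sigma_tr) = 1 / (3 * 0.436) = 0.7645260 cm
L = sqrt(D / Sigma_a)
L = sqrt(0.7645260 / 0.0994)
L = 2.7733 cm

2.7733


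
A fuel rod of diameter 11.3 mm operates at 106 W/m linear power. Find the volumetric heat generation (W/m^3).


r = D / 2 / 1000 = 11.3 / 2 / 1000 = 0.00565 m
q''' = q' / (pi * r^2)
q''' = 106 / (pi * 0.00565^2)
q''' = 1.0570e+06 W/m^3

1.0570e+06


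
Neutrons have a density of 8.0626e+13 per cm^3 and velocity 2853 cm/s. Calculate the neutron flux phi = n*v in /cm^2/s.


phi = n * v
phi = 8.0626e+13 * 2853
phi = 2.3003e+17 /cm^2/s

2.3003e+17


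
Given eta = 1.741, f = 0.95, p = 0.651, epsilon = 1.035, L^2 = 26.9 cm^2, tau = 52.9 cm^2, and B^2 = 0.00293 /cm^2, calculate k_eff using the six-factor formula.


k_inf = eta*f*p*eps = 1.741*0.95*0.651*1.035 = 1.114407
P_TNL = 1/(1 + L^2*B^2) = 1/(1 + 26.9*0.00293) = 0.9269413
P_FNL = exp(-B^2*tau) = exp(-0.00293*52.9) = 0.8564177
k_eff = k_inf * P_TNL * P_FNL = 1.114407 * 0.9269413 * 0.8564177
k_eff = 0.88467

0.88467


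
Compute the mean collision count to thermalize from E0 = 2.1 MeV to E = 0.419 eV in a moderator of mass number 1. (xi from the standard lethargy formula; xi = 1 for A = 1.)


xi = 1 + (A-1)^2/(2A)*ln((A-1)/(A+1)) = 1 (for A = 1)
n = ln(E0/E) / xi
n = ln(2.1e6 / 0.419) / 1
n = ln(5.011933e+06) / 1 = 15.427

15.427


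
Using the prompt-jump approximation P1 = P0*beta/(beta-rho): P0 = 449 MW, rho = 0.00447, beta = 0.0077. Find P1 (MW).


P1/P0 = beta / (beta - rho)
P1/P0 = 0.0077 / (0.0077 - 0.00447) = 2.383901
P1 = 449 * 2.383901 = 1070.4 MW

1070.4


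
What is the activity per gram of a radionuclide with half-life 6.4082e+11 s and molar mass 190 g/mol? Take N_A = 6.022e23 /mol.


lambda = ln(2) / t_half = ln(2) / 6.4082e+11 = 1.081657e-12 /s
SA = lambda * N_A / M
SA = 1.081657e-12 * 6.022e23 / 190
SA = 3.4283e+09 Bq/g

3.4283e+09


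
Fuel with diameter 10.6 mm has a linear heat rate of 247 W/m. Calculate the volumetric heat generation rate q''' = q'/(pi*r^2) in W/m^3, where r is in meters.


r = D / 2 / 1000 = 10.6 / 2 / 1000 = 0.0053 m
q''' = q' / (pi * r^2)
q''' = 247 / (pi * 0.0053^2)
q''' = 2.7990e+06 W/m^3

2.7990e+06


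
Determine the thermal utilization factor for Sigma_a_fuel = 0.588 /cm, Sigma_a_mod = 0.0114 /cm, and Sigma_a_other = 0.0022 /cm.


f = Sigma_a_fuel / (Sigma_a_fuel + Sigma_a_mod + Sigma_a_other)
f = 0.588 / (0.588 + 0.0114 + 0.0022)
f = 0.97739

0.97739


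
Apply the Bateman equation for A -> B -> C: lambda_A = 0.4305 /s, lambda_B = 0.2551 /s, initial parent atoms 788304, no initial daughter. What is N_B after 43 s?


N_B(t) = lambda_A * N_A0 / (lambda_B - lambda_A) * [exp(-lambda_A*t) - exp(-lambda_B*t)]
exp(-0.4305*43) = 9.131827e-09; exp(-0.2551*43) = 1.722239e-05
N_B = 0.4305 * 788304 / (0.2551 - 0.4305) * (9.131827e-09 - 1.722239e-05)
N_B = 33.304

33.304


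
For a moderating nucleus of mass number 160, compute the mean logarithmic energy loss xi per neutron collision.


xi = 1 + (A-1)^2/(2A) * ln((A-1)/(A+1))
xi = 1 + (160-1)^2/(2*160) * ln((160-1)/(160 +1))
xi = 0.012448

0.012448


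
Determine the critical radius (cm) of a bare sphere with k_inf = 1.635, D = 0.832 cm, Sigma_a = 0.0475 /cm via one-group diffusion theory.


L^2 = D / Sigma_a = 0.832 / 0.0475 = 17.51579 cm^2
B_m^2 = (k_inf - 1) / L^2 = (1.635 - 1) / 17.51579 = 0.03625300 /cm^2
For a bare sphere: B_g = pi/R, so R_c = pi / sqrt(B_m^2)
R_c = pi / sqrt(0.03625300) = 16.500 cm

16.500


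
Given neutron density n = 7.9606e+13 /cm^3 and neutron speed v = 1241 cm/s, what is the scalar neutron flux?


phi = n * v
phi = 7.9606e+13 * 1241
phi = 9.8791e+16 /cm^2/s

9.8791e+16


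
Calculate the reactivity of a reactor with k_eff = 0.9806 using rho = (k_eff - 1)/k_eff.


rho = (k_eff - 1) / k_eff
rho = (0.9806 - 1) / 0.9806
rho = -0.019784

-0.019784


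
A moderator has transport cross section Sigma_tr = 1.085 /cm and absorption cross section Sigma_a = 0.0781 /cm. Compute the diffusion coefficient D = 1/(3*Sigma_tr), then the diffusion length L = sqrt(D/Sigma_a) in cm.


D = 1 / (3 * Sigma_tr) = 1 / (3 * 1.085) = 0.3072197 cm
L = sqrt(D / Sigma_a)
L = sqrt(0.3072197 / 0.0781)
L = 1.9833 cm

1.9833


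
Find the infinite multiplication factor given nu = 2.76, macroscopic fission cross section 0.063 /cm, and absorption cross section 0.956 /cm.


k_inf = nu * Sigma_f / Sigma_a
k_inf = 2.76 * 0.063 / 0.956
k_inf = 0.18188

0.18188


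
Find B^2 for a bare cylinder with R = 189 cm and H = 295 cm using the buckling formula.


B^2 = (2.405/R)^2 + (pi/H)^2
B^2 = (2.405/189)^2 + (pi/295)^2
B^2 = 2.7533e-04 /cm^2

2.7533e-04


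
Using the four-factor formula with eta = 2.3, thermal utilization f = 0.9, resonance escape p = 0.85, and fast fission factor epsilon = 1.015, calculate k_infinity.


k_inf = eta * f * p * epsilon
k_inf = 2.3 * 0.9 * 0.85 * 1.015
k_inf = 1.7859

1.7859


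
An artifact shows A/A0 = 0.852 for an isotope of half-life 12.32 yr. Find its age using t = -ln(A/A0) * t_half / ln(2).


lambda = ln(2) / t_half = ln(2) / 12.32 = 0.05626195 /yr
t = -ln(A/A0) / lambda
t = -ln(0.852) / 0.05626195
t = 2.8468 yr

2.8468


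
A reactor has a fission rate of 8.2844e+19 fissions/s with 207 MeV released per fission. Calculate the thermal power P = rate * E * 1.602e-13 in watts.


P = fission_rate * E_MeV * 1.602e-13
P = 8.2844e+19 * 207 * 1.602e-13
P = 2.7472e+09 W

2.7472e+09


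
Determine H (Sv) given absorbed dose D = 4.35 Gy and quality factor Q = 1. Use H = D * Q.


H = D * Q
H = 4.35 * 1
H = 4.3500 Sv

4.3500


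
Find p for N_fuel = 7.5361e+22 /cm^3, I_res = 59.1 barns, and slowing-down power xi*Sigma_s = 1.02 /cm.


p = exp(-N * I * 1e-24 / (xi*Sigma_s))
p = exp(-7.5361e+22 * 59.1 * 1e-24 / 1.02)
p = 0.012696

0.012696


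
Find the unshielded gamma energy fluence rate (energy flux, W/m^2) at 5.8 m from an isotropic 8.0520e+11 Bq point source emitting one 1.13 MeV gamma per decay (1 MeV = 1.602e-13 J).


psi = A * E * 1.602e-13 / (4*pi*r^2)
psi = 8.0520e+11 * 1.13 * 1.602e-13 / (4*pi*5.8^2)
psi = 3.4481e-04 W/m^2

3.4481e-04


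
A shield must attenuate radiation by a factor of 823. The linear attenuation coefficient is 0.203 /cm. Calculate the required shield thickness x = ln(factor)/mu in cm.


x = ln(factor) / mu
x = ln(823) / 0.203
x = 33.069 cm

33.069


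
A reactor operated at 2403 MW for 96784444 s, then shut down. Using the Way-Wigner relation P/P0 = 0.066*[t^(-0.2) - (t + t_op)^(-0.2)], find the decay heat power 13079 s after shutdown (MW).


P/P0 = 0.066 * [t^(-0.2) - (t + t_op)^(-0.2)]
P/P0 = 0.066 * [13079^(-0.2) - (13079 + 96784444)^(-0.2)]
P/P0 = 0.066 * [0.1502052 - 0.02528292] = 0.008244870
P = 2403 * 0.008244870 = 19.812 MW

19.812


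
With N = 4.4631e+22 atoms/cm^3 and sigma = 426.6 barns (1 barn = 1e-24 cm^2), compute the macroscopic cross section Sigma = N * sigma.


Sigma = N * sigma_barns * 1e-24
Sigma = 4.4631e+22 * 426.6 * 1e-24
Sigma = 19.040 /cm

19.040


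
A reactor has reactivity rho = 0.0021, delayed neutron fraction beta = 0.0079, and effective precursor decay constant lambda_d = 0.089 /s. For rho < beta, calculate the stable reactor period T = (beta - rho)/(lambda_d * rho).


T = (beta - rho) / (lambda_d * rho)
T = (0.0079 - 0.0021) / (0.089 * 0.0021)
T = 31.033 s

31.033


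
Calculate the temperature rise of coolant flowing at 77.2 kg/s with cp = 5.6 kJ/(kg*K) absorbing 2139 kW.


dT = Q / (m_dot * cp)
dT = 2139 / (77.2 * 5.6)
dT = 4.9477 C

4.9477


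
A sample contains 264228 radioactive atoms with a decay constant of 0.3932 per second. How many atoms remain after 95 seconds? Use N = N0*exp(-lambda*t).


N = N0 * exp(-lambda * t)
N = 264228 * exp(-0.3932 * 95)
N = 1.5825e-11

1.5825e-11


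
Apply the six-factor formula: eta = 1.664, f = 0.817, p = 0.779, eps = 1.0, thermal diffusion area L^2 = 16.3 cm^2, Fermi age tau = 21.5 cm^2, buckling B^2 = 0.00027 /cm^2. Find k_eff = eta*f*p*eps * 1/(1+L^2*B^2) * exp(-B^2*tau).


k_inf = eta*f*p*eps = 1.664*0.817*0.779*1.0 = 1.059041
P_TNL = 1/(1 + L^2*B^2) = 1/(1 + 16.3*0.00027) = 0.9956183
P_FNL = exp(-B^2*tau) = exp(-0.00027*21.5) = 0.9942118
k_eff = k_inf * P_TNL * P_FNL = 1.059041 * 0.9956183 * 0.9942118
k_eff = 1.0483

1.0483


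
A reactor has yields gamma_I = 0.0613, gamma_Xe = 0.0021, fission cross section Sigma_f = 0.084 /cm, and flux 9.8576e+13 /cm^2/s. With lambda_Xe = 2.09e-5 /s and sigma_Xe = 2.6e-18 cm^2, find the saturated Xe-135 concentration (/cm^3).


Xe_eq = (gamma_I + gamma_Xe) * Sigma_f * phi / (lambda_Xe + sigma_Xe * phi)
Numerator = (0.0613 + 0.0021) * 0.084 * 9.8576e+13 = 5.249763e+11
Denominator = 2.09e-5 + 2.6e-18 * 9.8576e+13 = 2.771976e-04
Xe_eq = 5.249763e+11 / 2.771976e-04 = 1.8939e+15 /cm^3

1.8939e+15


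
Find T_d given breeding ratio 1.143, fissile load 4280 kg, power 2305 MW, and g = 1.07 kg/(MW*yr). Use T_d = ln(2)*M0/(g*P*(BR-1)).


Breeding gain G = BR - 1 = 1.143 - 1 = 0.143
Fissile production rate = g * P * G = 1.07 * 2305 * 0.143 = 352.68805 kg/yr
T_d = ln(2) * M0 / (g * P * G)
T_d = ln(2) * 4280 / 352.68805 = 8.4116 yr

8.4116


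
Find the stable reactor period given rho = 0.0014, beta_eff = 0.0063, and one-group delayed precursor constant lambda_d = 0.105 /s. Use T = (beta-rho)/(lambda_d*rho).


T = (beta - rho) / (lambda_d * rho)
T = (0.0063 - 0.0014) / (0.105 * 0.0014)
T = 33.333 s

33.333


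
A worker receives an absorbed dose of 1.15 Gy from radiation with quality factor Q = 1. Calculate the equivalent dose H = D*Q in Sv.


H = D * Q
H = 1.15 * 1
H = 1.1500 Sv

1.1500


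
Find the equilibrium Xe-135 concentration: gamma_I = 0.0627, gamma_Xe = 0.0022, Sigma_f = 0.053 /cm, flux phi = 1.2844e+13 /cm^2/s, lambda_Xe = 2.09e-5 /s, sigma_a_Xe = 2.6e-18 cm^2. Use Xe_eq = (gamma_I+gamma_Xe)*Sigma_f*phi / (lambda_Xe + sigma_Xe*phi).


Xe_eq = (gamma_I + gamma_Xe) * Sigma_f * phi / (lambda_Xe + sigma_Xe * phi)
Numerator = (0.0627 + 0.0022) * 0.053 * 1.2844e+13 = 4.417951e+10
Denominator = 2.09e-5 + 2.6e-18 * 1.2844e+13 = 5.429440e-05
Xe_eq = 4.417951e+10 / 5.429440e-05 = 8.1370e+14 /cm^3

8.1370e+14
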